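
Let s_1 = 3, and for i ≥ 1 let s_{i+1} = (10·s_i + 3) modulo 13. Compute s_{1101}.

Listing terms: s_1 = 3,  s_2 = 7,  s_3 = 8,  s_4 = 5,  s_5 = 1,  s_6 = 0,  s_7 = 3.
The sequence repeats with period 6.
(1101 - 1) mod 6 = 2, so s_{1101} = s_3 = 8.

8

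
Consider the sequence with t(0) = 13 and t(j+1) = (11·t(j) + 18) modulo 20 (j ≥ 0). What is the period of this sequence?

5

Computing terms: t(0) = 13, t(1) = 1, t(2) = 9, t(3) = 17, t(4) = 5, t(5) = 13.
The sequence repeats with period 5.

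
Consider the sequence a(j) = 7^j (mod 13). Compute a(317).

11

a(0) = 1; a(1) = 7; a(2) = 10; a(3) = 5; a(4) = 9; a(5) = 11; a(6) = 12; a(7) = 6; a(8) = 3; a(9) = 8; a(10) = 4; a(11) = 2; a(12) = 1.
The sequence repeats with period 12.
So a(317) = a(0 + ((317-0) mod 12)) = a(5) = 11.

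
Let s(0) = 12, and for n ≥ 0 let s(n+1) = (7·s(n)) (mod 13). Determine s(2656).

Listing terms: s(0) = 12, s(1) = 6, s(2) = 3, s(3) = 8, s(4) = 4, s(5) = 2, s(6) = 1, s(7) = 7, s(8) = 10, s(9) = 5, s(10) = 9, s(11) = 11, s(12) = 12.
Since s(12) = s(0) = 12, the sequence is periodic with period 12.
(2656 - 0) mod 12 = 4, so s(2656) = s(4) = 4.

4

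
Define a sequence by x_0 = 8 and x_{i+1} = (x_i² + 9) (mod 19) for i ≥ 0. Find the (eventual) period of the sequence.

x_0 = 8; x_1 = 16; x_2 = 18; x_3 = 10; x_4 = 14; x_5 = 15; x_6 = 6; x_7 = 7; x_8 = 1; x_9 = 10.
Since x_9 = x_3 = 10, the sequence is eventually periodic: after a pre-period of length 3 it cycles with period 6.

6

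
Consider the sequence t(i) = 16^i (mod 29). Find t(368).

Listing terms: t(0) = 1; t(1) = 16; t(2) = 24; t(3) = 7; t(4) = 25; t(5) = 23; t(6) = 20; t(7) = 1.
Since t(7) = t(0) = 1, the sequence is periodic with period 7.
So t(368) = t(0 + ((368-0) mod 7)) = t(4) = 25.

25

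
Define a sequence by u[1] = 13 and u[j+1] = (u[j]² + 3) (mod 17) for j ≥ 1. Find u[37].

We have u[1] = 13; u[2] = 2; u[3] = 7; u[4] = 1; u[5] = 4; u[6] = 2.
Since u[6] = u[2] = 2, the sequence is eventually periodic: after a pre-period of length 1 it cycles with period 4.
For j ≥ 2, u[j] depends only on (j - 2) mod 4. (37 - 2) mod 4 = 3, so u[37] = u[5] = 4.

4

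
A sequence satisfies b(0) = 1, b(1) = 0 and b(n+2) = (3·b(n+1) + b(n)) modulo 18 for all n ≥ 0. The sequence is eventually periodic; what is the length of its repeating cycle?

We have b(0) = 1; b(1) = 0; b(2) = 1; b(3) = 3; b(4) = 10; b(5) = 15; b(6) = 1; b(7) = 0.
The sequence repeats with period 6.

6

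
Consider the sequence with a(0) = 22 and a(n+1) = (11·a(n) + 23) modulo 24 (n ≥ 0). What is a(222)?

10

We have a(0) = 22, a(1) = 1, a(2) = 10, a(3) = 13, a(4) = 22.
The sequence repeats with period 4.
So a(222) = a(0 + ((222-0) mod 4)) = a(2) = 10.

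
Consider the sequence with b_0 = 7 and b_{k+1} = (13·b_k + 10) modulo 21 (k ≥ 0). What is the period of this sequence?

b_0 = 7, b_1 = 17, b_2 = 0, b_3 = 10, b_4 = 14, b_5 = 3, b_6 = 7.
The sequence repeats with period 6.

6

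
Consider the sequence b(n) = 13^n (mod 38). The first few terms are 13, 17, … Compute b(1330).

Computing terms: b(1) = 13; b(2) = 17; b(3) = 31; b(4) = 23; b(5) = 33; b(6) = 11; b(7) = 29; b(8) = 35; b(9) = 37; b(10) = 25; b(11) = 21; b(12) = 7; b(13) = 15; b(14) = 5; b(15) = 27; b(16) = 9; b(17) = 3; b(18) = 1; b(19) = 13.
Since b(19) = b(1) = 13, the sequence is periodic with period 18.
(1330 - 1) mod 18 = 15, so b(1330) = b(16) = 9.

9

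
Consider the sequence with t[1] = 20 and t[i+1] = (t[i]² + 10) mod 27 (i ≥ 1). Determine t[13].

t[1] = 20; t[2] = 5; t[3] = 8; t[4] = 20.
Since t[4] = t[1] = 20, the sequence is periodic with period 3.
So t[13] = t[1 + ((13-1) mod 3)] = t[1] = 20.

20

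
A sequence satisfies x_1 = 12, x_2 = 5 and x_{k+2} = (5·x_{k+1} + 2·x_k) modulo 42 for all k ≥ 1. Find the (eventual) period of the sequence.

x_1 = 12,  x_2 = 5,  x_3 = 7,  x_4 = 3,  x_5 = 29,  x_6 = 25,  x_7 = 15,  x_8 = 41,  x_9 = 25,  x_{10} = 39,  x_{11} = 35,  x_{12} = 1,  x_{13} = 33,  x_{14} = 41,  x_{15} = 19,  x_{16} = 9,  x_{17} = 41,  x_{18} = 13,  x_{19} = 21,  x_{20} = 5,  x_{21} = 25,  x_{22} = 9,  x_{23} = 11,  x_{24} = 31,  x_{25} = 9,  x_{26} = 23,  x_{27} = 7,  x_{28} = 39,  x_{29} = 41,  x_{30} = 31,  x_{31} = 27,  x_{32} = 29,  x_{33} = 31,  x_{34} = 3,  x_{35} = 35,  x_{36} = 13,  x_{37} = 9,  x_{38} = 29,  x_{39} = 37,  x_{40} = 33,  x_{41} = 29,  x_{42} = 1,  x_{43} = 21,  x_{44} = 23,  x_{45} = 31,  x_{46} = 33,  x_{47} = 17,  x_{48} = 25,  x_{49} = 33,  x_{50} = 5,  x_{51} = 7.
Since (x_{50}, x_{51}) = (x_2, x_3) = (5, 7) (two consecutive terms determine the rest), the sequence is eventually periodic: after a pre-period of length 1 it cycles with period 48.

48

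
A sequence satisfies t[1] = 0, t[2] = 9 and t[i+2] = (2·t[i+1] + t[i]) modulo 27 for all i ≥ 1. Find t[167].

Computing terms: t[1] = 0; t[2] = 9; t[3] = 18; t[4] = 18; t[5] = 0; t[6] = 18; t[7] = 9; t[8] = 9; t[9] = 0; t[10] = 9.
The sequence repeats with period 8.
So t[167] = t[1 + ((167-1) mod 8)] = t[7] = 9.

9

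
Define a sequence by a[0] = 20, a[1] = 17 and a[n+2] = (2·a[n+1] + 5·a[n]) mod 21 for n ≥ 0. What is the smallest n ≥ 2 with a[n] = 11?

4

Listing terms: a[0] = 20; a[1] = 17; a[2] = 8; a[3] = 17; a[4] = 11; a[5] = 2; a[6] = 17; a[7] = 2; a[8] = 5; a[9] = 20; a[10] = 2; a[11] = 20; a[12] = 8; a[13] = 11; a[14] = 20; a[15] = 11; a[16] = 17; a[17] = 5; a[18] = 11; a[19] = 5; a[20] = 2; a[21] = 8; a[22] = 5; a[23] = 8; a[24] = 20; a[25] = 17.
The sequence repeats with period 24.
The value 11 first appears (with n ≥ 2) at a[4].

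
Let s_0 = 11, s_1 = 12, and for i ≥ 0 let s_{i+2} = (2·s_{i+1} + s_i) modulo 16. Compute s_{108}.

We have s_0 = 11; s_1 = 12; s_2 = 3; s_3 = 2; s_4 = 7; s_5 = 0; s_6 = 7; s_7 = 14; s_8 = 3; s_9 = 4; s_{10} = 11; s_{11} = 10; s_{12} = 15; s_{13} = 8; s_{14} = 15; s_{15} = 6; s_{16} = 11; s_{17} = 12.
Since (s_{16}, s_{17}) = (s_0, s_1) = (11, 12) (two consecutive terms determine the rest), the sequence is periodic with period 16.
(108 - 0) mod 16 = 12, so s_{108} = s_{12} = 15.

15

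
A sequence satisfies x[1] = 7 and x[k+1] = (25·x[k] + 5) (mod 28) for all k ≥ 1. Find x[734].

Listing terms: x[1] = 7; x[2] = 12; x[3] = 25; x[4] = 14; x[5] = 19; x[6] = 4; x[7] = 21; x[8] = 26; x[9] = 11; x[10] = 0; x[11] = 5; x[12] = 18; x[13] = 7.
The sequence repeats with period 12.
So x[734] = x[1 + ((734-1) mod 12)] = x[2] = 12.

12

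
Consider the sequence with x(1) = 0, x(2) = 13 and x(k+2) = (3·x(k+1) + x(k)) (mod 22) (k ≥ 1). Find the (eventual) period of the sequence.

x(1) = 0, x(2) = 13, x(3) = 17, x(4) = 20, x(5) = 11, x(6) = 9, x(7) = 16, x(8) = 13, x(9) = 11, x(10) = 2, x(11) = 17, x(12) = 9, x(13) = 0, x(14) = 9, x(15) = 5, x(16) = 2, x(17) = 11, x(18) = 13, x(19) = 6, x(20) = 9, x(21) = 11, x(22) = 20, x(23) = 5, x(24) = 13, x(25) = 0, x(26) = 13.
Since (x(25), x(26)) = (x(1), x(2)) = (0, 13) (two consecutive terms determine the rest), the sequence is periodic with period 24.

24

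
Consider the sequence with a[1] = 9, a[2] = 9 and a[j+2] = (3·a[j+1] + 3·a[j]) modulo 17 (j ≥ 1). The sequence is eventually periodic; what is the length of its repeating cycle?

a[1] = 9,  a[2] = 9,  a[3] = 3,  a[4] = 2,  a[5] = 15,  a[6] = 0,  a[7] = 11,  a[8] = 16,  a[9] = 13,  a[10] = 2,  a[11] = 11,  a[12] = 5,  a[13] = 14,  a[14] = 6,  a[15] = 9,  a[16] = 11,  a[17] = 9,  a[18] = 9.
The sequence repeats with period 16.

16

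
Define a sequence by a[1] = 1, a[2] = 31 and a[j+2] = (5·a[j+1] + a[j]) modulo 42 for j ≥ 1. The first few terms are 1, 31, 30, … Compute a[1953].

Listing terms: a[1] = 1, a[2] = 31, a[3] = 30, a[4] = 13, a[5] = 11, a[6] = 26, a[7] = 15, a[8] = 17, a[9] = 16, a[10] = 13, a[11] = 39, a[12] = 40, a[13] = 29, a[14] = 17, a[15] = 30, a[16] = 41, a[17] = 25, a[18] = 40, a[19] = 15, a[20] = 31, a[21] = 2, a[22] = 41, a[23] = 39, a[24] = 26, a[25] = 1, a[26] = 31.
The sequence repeats with period 24.
So a[1953] = a[1 + ((1953-1) mod 24)] = a[9] = 16.

16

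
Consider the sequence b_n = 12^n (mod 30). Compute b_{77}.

12

We have b_1 = 12; b_2 = 24; b_3 = 18; b_4 = 6; b_5 = 12.
Since b_5 = b_1 = 12, the sequence is periodic with period 4.
So b_{77} = b_{1 + ((77-1) mod 4)} = b_1 = 12.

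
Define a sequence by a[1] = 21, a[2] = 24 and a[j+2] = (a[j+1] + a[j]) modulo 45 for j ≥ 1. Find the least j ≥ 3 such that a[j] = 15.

a[1] = 21, a[2] = 24, a[3] = 0, a[4] = 24, a[5] = 24, a[6] = 3, a[7] = 27, a[8] = 30, a[9] = 12, a[10] = 42, a[11] = 9, a[12] = 6, a[13] = 15, a[14] = 21, a[15] = 36, a[16] = 12, a[17] = 3, a[18] = 15, a[19] = 18, a[20] = 33, a[21] = 6, a[22] = 39, a[23] = 0, a[24] = 39, a[25] = 39, a[26] = 33, a[27] = 27, a[28] = 15, a[29] = 42, a[30] = 12, a[31] = 9, a[32] = 21, a[33] = 30, a[34] = 6, a[35] = 36, a[36] = 42, a[37] = 33, a[38] = 30, a[39] = 18, a[40] = 3, a[41] = 21, a[42] = 24.
Since (a[41], a[42]) = (a[1], a[2]) = (21, 24) (two consecutive terms determine the rest), the sequence is periodic with period 40.
The value 15 first appears (with j ≥ 3) at a[13].

13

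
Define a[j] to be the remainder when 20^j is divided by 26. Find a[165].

8

Listing terms: a[1] = 20, a[2] = 10, a[3] = 18, a[4] = 22, a[5] = 24, a[6] = 12, a[7] = 6, a[8] = 16, a[9] = 8, a[10] = 4, a[11] = 2, a[12] = 14, a[13] = 20.
Since a[13] = a[1] = 20, the sequence is periodic with period 12.
So a[165] = a[1 + ((165-1) mod 12)] = a[9] = 8.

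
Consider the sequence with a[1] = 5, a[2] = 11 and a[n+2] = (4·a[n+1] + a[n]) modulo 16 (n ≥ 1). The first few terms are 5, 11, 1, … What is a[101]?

13

Computing terms: a[1] = 5, a[2] = 11, a[3] = 1, a[4] = 15, a[5] = 13, a[6] = 3, a[7] = 9, a[8] = 7, a[9] = 5, a[10] = 11.
The sequence repeats with period 8.
So a[101] = a[1 + ((101-1) mod 8)] = a[5] = 13.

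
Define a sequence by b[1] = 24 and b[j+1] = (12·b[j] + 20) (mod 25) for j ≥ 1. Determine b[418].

3

Listing terms: b[1] = 24, b[2] = 8, b[3] = 16, b[4] = 12, b[5] = 14, b[6] = 13, b[7] = 1, b[8] = 7, b[9] = 4, b[10] = 18, b[11] = 11, b[12] = 2, b[13] = 19, b[14] = 23, b[15] = 21, b[16] = 22, b[17] = 9, b[18] = 3, b[19] = 6, b[20] = 17, b[21] = 24.
Since b[21] = b[1] = 24, the sequence is periodic with period 20.
So b[418] = b[1 + ((418-1) mod 20)] = b[18] = 3.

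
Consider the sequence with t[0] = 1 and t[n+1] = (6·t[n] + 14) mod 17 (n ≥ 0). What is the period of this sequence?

16

We have t[0] = 1,  t[1] = 3,  t[2] = 15,  t[3] = 2,  t[4] = 9,  t[5] = 0,  t[6] = 14,  t[7] = 13,  t[8] = 7,  t[9] = 5,  t[10] = 10,  t[11] = 6,  t[12] = 16,  t[13] = 8,  t[14] = 11,  t[15] = 12,  t[16] = 1.
Since t[16] = t[0] = 1, the sequence is periodic with period 16.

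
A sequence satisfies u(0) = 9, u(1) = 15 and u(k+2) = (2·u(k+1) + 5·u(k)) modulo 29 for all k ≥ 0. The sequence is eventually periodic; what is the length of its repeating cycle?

14

Computing terms: u(0) = 9, u(1) = 15, u(2) = 17, u(3) = 22, u(4) = 13, u(5) = 20, u(6) = 18, u(7) = 20, u(8) = 14, u(9) = 12, u(10) = 7, u(11) = 16, u(12) = 9, u(13) = 11, u(14) = 9, u(15) = 15.
Since (u(14), u(15)) = (u(0), u(1)) = (9, 15) (two consecutive terms determine the rest), the sequence is periodic with period 14.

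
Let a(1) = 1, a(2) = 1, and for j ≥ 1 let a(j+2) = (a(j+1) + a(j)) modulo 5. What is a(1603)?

Computing terms: a(1) = 1; a(2) = 1; a(3) = 2; a(4) = 3; a(5) = 0; a(6) = 3; a(7) = 3; a(8) = 1; a(9) = 4; a(10) = 0; a(11) = 4; a(12) = 4; a(13) = 3; a(14) = 2; a(15) = 0; a(16) = 2; a(17) = 2; a(18) = 4; a(19) = 1; a(20) = 0; a(21) = 1; a(22) = 1.
The sequence repeats with period 20.
(1603 - 1) mod 20 = 2, so a(1603) = a(3) = 2.

2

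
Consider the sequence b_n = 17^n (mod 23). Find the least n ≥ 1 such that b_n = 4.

We have b_0 = 1, b_1 = 17, b_2 = 13, b_3 = 14, b_4 = 8, b_5 = 21, b_6 = 12, b_7 = 20, b_8 = 18, b_9 = 7, b_{10} = 4, b_{11} = 22, b_{12} = 6, b_{13} = 10, b_{14} = 9, b_{15} = 15, b_{16} = 2, b_{17} = 11, b_{18} = 3, b_{19} = 5, b_{20} = 16, b_{21} = 19, b_{22} = 1.
Since b_{22} = b_0 = 1, the sequence is periodic with period 22.
The value 4 first appears (with n ≥ 1) at b_{10}.

10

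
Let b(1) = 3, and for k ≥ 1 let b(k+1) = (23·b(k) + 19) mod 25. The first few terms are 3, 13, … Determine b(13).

Listing terms: b(1) = 3, b(2) = 13, b(3) = 18, b(4) = 8, b(5) = 3.
Since b(5) = b(1) = 3, the sequence is periodic with period 4.
(13 - 1) mod 4 = 0, so b(13) = b(1) = 3.

3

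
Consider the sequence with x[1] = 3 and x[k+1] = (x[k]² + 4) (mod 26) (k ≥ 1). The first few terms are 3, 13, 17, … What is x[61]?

Listing terms: x[1] = 3; x[2] = 13; x[3] = 17; x[4] = 7; x[5] = 1; x[6] = 5; x[7] = 3.
The sequence repeats with period 6.
(61 - 1) mod 6 = 0, so x[61] = x[1] = 3.

3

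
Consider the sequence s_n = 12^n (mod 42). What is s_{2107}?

Computing terms: s_0 = 1,  s_1 = 12,  s_2 = 18,  s_3 = 6,  s_4 = 30,  s_5 = 24,  s_6 = 36,  s_7 = 12.
Since s_7 = s_1 = 12, the sequence is eventually periodic: after a pre-period of length 1 it cycles with period 6.
For n ≥ 1, s_n depends only on (n - 1) mod 6. (2107 - 1) mod 6 = 0, so s_{2107} = s_1 = 12.

12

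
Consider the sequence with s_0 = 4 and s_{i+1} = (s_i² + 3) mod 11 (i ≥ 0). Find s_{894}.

4

s_0 = 4; s_1 = 8; s_2 = 1; s_3 = 4.
The sequence repeats with period 3.
So s_{894} = s_{0 + ((894-0) mod 3)} = s_0 = 4.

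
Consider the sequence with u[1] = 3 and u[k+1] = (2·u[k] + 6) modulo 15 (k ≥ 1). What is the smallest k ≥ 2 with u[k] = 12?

u[1] = 3,  u[2] = 12,  u[3] = 0,  u[4] = 6,  u[5] = 3.
The sequence repeats with period 4.
The value 12 first appears (with k ≥ 2) at u[2].

2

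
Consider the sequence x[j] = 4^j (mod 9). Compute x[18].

Listing terms: x[1] = 4,  x[2] = 7,  x[3] = 1,  x[4] = 4.
Since x[4] = x[1] = 4, the sequence is periodic with period 3.
(18 - 1) mod 3 = 2, so x[18] = x[3] = 1.

1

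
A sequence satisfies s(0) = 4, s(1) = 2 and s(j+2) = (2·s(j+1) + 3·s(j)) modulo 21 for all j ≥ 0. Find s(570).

4

s(0) = 4,  s(1) = 2,  s(2) = 16,  s(3) = 17,  s(4) = 19,  s(5) = 5,  s(6) = 4,  s(7) = 2.
Since (s(6), s(7)) = (s(0), s(1)) = (4, 2) (two consecutive terms determine the rest), the sequence is periodic with period 6.
So s(570) = s(0 + ((570-0) mod 6)) = s(0) = 4.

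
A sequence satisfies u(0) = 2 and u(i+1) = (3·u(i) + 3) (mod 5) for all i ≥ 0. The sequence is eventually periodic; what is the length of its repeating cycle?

u(0) = 2,  u(1) = 4,  u(2) = 0,  u(3) = 3,  u(4) = 2.
Since u(4) = u(0) = 2, the sequence is periodic with period 4.

4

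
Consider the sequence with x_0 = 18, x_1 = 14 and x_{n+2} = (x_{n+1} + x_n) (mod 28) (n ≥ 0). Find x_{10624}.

x_0 = 18,  x_1 = 14,  x_2 = 4,  x_3 = 18,  x_4 = 22,  x_5 = 12,  x_6 = 6,  x_7 = 18,  x_8 = 24,  x_9 = 14,  x_{10} = 10,  x_{11} = 24,  x_{12} = 6,  x_{13} = 2,  x_{14} = 8,  x_{15} = 10,  x_{16} = 18,  x_{17} = 0,  x_{18} = 18,  x_{19} = 18,  x_{20} = 8,  x_{21} = 26,  x_{22} = 6,  x_{23} = 4,  x_{24} = 10,  x_{25} = 14,  x_{26} = 24,  x_{27} = 10,  x_{28} = 6,  x_{29} = 16,  x_{30} = 22,  x_{31} = 10,  x_{32} = 4,  x_{33} = 14,  x_{34} = 18,  x_{35} = 4,  x_{36} = 22,  x_{37} = 26,  x_{38} = 20,  x_{39} = 18,  x_{40} = 10,  x_{41} = 0,  x_{42} = 10,  x_{43} = 10,  x_{44} = 20,  x_{45} = 2,  x_{46} = 22,  x_{47} = 24,  x_{48} = 18,  x_{49} = 14.
The sequence repeats with period 48.
So x_{10624} = x_{0 + ((10624-0) mod 48)} = x_{16} = 18.

18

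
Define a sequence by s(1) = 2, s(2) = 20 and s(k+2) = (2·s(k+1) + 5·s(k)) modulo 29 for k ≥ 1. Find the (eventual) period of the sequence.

14

Computing terms: s(1) = 2,  s(2) = 20,  s(3) = 21,  s(4) = 26,  s(5) = 12,  s(6) = 9,  s(7) = 20,  s(8) = 27,  s(9) = 9,  s(10) = 8,  s(11) = 3,  s(12) = 17,  s(13) = 20,  s(14) = 9,  s(15) = 2,  s(16) = 20.
The sequence repeats with period 14.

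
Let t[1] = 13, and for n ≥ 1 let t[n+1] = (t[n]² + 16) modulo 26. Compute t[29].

t[1] = 13, t[2] = 3, t[3] = 25, t[4] = 17, t[5] = 19, t[6] = 13.
Since t[6] = t[1] = 13, the sequence is periodic with period 5.
(29 - 1) mod 5 = 3, so t[29] = t[4] = 17.

17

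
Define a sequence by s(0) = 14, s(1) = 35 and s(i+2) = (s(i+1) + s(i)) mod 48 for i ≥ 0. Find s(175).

39

Listing terms: s(0) = 14, s(1) = 35, s(2) = 1, s(3) = 36, s(4) = 37, s(5) = 25, s(6) = 14, s(7) = 39, s(8) = 5, s(9) = 44, s(10) = 1, s(11) = 45, s(12) = 46, s(13) = 43, s(14) = 41, s(15) = 36, s(16) = 29, s(17) = 17, s(18) = 46, s(19) = 15, s(20) = 13, s(21) = 28, s(22) = 41, s(23) = 21, s(24) = 14, s(25) = 35.
Since (s(24), s(25)) = (s(0), s(1)) = (14, 35) (two consecutive terms determine the rest), the sequence is periodic with period 24.
(175 - 0) mod 24 = 7, so s(175) = s(7) = 39.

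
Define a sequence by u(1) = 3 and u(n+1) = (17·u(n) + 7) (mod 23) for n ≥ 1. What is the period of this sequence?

22

We have u(1) = 3,  u(2) = 12,  u(3) = 4,  u(4) = 6,  u(5) = 17,  u(6) = 20,  u(7) = 2,  u(8) = 18,  u(9) = 14,  u(10) = 15,  u(11) = 9,  u(12) = 22,  u(13) = 13,  u(14) = 21,  u(15) = 19,  u(16) = 8,  u(17) = 5,  u(18) = 0,  u(19) = 7,  u(20) = 11,  u(21) = 10,  u(22) = 16,  u(23) = 3.
The sequence repeats with period 22.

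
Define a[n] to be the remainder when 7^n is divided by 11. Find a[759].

8

We have a[0] = 1, a[1] = 7, a[2] = 5, a[3] = 2, a[4] = 3, a[5] = 10, a[6] = 4, a[7] = 6, a[8] = 9, a[9] = 8, a[10] = 1.
The sequence repeats with period 10.
(759 - 0) mod 10 = 9, so a[759] = a[9] = 8.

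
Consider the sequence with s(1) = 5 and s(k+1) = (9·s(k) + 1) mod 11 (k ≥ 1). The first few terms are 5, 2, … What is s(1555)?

9

Listing terms: s(1) = 5; s(2) = 2; s(3) = 8; s(4) = 7; s(5) = 9; s(6) = 5.
The sequence repeats with period 5.
So s(1555) = s(1 + ((1555-1) mod 5)) = s(5) = 9.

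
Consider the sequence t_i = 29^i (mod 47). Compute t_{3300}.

9

Listing terms: t_1 = 29; t_2 = 42; t_3 = 43; t_4 = 25; t_5 = 20; t_6 = 16; t_7 = 41; t_8 = 14; t_9 = 30; t_{10} = 24; t_{11} = 38; t_{12} = 21; t_{13} = 45; t_{14} = 36; t_{15} = 10; t_{16} = 8; t_{17} = 44; t_{18} = 7; t_{19} = 15; t_{20} = 12; t_{21} = 19; t_{22} = 34; t_{23} = 46; t_{24} = 18; t_{25} = 5; t_{26} = 4; t_{27} = 22; t_{28} = 27; t_{29} = 31; t_{30} = 6; t_{31} = 33; t_{32} = 17; t_{33} = 23; t_{34} = 9; t_{35} = 26; t_{36} = 2; t_{37} = 11; t_{38} = 37; t_{39} = 39; t_{40} = 3; t_{41} = 40; t_{42} = 32; t_{43} = 35; t_{44} = 28; t_{45} = 13; t_{46} = 1; t_{47} = 29.
The sequence repeats with period 46.
(3300 - 1) mod 46 = 33, so t_{3300} = t_{34} = 9.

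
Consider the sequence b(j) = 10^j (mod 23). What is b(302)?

Computing terms: b(0) = 1, b(1) = 10, b(2) = 8, b(3) = 11, b(4) = 18, b(5) = 19, b(6) = 6, b(7) = 14, b(8) = 2, b(9) = 20, b(10) = 16, b(11) = 22, b(12) = 13, b(13) = 15, b(14) = 12, b(15) = 5, b(16) = 4, b(17) = 17, b(18) = 9, b(19) = 21, b(20) = 3, b(21) = 7, b(22) = 1.
Since b(22) = b(0) = 1, the sequence is periodic with period 22.
So b(302) = b(0 + ((302-0) mod 22)) = b(16) = 4.

4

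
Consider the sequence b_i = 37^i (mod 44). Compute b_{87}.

Computing terms: b_1 = 37, b_2 = 5, b_3 = 9, b_4 = 25, b_5 = 1, b_6 = 37.
Since b_6 = b_1 = 37, the sequence is periodic with period 5.
So b_{87} = b_{1 + ((87-1) mod 5)} = b_2 = 5.

5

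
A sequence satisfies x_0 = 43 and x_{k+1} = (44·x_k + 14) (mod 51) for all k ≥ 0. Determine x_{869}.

Listing terms: x_0 = 43, x_1 = 19, x_2 = 34, x_3 = 31, x_4 = 1, x_5 = 7, x_6 = 16, x_7 = 4, x_8 = 37, x_9 = 10, x_{10} = 46, x_{11} = 49, x_{12} = 28, x_{13} = 22, x_{14} = 13, x_{15} = 25, x_{16} = 43.
The sequence repeats with period 16.
(869 - 0) mod 16 = 5, so x_{869} = x_5 = 7.

7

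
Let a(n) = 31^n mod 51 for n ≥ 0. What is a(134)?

Listing terms: a(0) = 1,  a(1) = 31,  a(2) = 43,  a(3) = 7,  a(4) = 13,  a(5) = 46,  a(6) = 49,  a(7) = 40,  a(8) = 16,  a(9) = 37,  a(10) = 25,  a(11) = 10,  a(12) = 4,  a(13) = 22,  a(14) = 19,  a(15) = 28,  a(16) = 1.
Since a(16) = a(0) = 1, the sequence is periodic with period 16.
So a(134) = a(0 + ((134-0) mod 16)) = a(6) = 49.

49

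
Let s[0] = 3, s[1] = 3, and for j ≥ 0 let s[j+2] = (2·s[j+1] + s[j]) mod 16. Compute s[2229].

s[0] = 3; s[1] = 3; s[2] = 9; s[3] = 5; s[4] = 3; s[5] = 11; s[6] = 9; s[7] = 13; s[8] = 3; s[9] = 3.
Since (s[8], s[9]) = (s[0], s[1]) = (3, 3) (two consecutive terms determine the rest), the sequence is periodic with period 8.
(2229 - 0) mod 8 = 5, so s[2229] = s[5] = 11.

11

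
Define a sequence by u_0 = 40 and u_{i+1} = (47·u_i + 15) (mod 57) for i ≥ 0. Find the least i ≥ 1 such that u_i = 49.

Computing terms: u_0 = 40; u_1 = 14; u_2 = 46; u_3 = 11; u_4 = 19; u_5 = 53; u_6 = 55; u_7 = 35; u_8 = 7; u_9 = 2; u_{10} = 52; u_{11} = 8; u_{12} = 49; u_{13} = 38; u_{14} = 34; u_{15} = 17; u_{16} = 16; u_{17} = 26; u_{18} = 40.
The sequence repeats with period 18.
The value 49 first appears (with i ≥ 1) at u_{12}.

12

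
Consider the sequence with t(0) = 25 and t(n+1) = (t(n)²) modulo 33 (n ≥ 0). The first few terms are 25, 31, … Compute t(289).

We have t(0) = 25, t(1) = 31, t(2) = 4, t(3) = 16, t(4) = 25.
The sequence repeats with period 4.
(289 - 0) mod 4 = 1, so t(289) = t(1) = 31.

31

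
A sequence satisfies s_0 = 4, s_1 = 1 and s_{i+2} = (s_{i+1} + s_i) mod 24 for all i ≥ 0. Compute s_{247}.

s_0 = 4, s_1 = 1, s_2 = 5, s_3 = 6, s_4 = 11, s_5 = 17, s_6 = 4, s_7 = 21, s_8 = 1, s_9 = 22, s_{10} = 23, s_{11} = 21, s_{12} = 20, s_{13} = 17, s_{14} = 13, s_{15} = 6, s_{16} = 19, s_{17} = 1, s_{18} = 20, s_{19} = 21, s_{20} = 17, s_{21} = 14, s_{22} = 7, s_{23} = 21, s_{24} = 4, s_{25} = 1.
Since (s_{24}, s_{25}) = (s_0, s_1) = (4, 1) (two consecutive terms determine the rest), the sequence is periodic with period 24.
So s_{247} = s_{0 + ((247-0) mod 24)} = s_7 = 21.

21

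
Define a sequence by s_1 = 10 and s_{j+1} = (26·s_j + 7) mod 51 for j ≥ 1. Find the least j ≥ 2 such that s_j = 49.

Computing terms: s_1 = 10,  s_2 = 12,  s_3 = 13,  s_4 = 39,  s_5 = 1,  s_6 = 33,  s_7 = 49,  s_8 = 6,  s_9 = 10.
Since s_9 = s_1 = 10, the sequence is periodic with period 8.
The value 49 first appears (with j ≥ 2) at s_7.

7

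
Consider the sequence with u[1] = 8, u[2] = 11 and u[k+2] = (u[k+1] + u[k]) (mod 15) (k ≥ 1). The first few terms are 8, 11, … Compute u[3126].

4

Computing terms: u[1] = 8; u[2] = 11; u[3] = 4; u[4] = 0; u[5] = 4; u[6] = 4; u[7] = 8; u[8] = 12; u[9] = 5; u[10] = 2; u[11] = 7; u[12] = 9; u[13] = 1; u[14] = 10; u[15] = 11; u[16] = 6; u[17] = 2; u[18] = 8; u[19] = 10; u[20] = 3; u[21] = 13; u[22] = 1; u[23] = 14; u[24] = 0; u[25] = 14; u[26] = 14; u[27] = 13; u[28] = 12; u[29] = 10; u[30] = 7; u[31] = 2; u[32] = 9; u[33] = 11; u[34] = 5; u[35] = 1; u[36] = 6; u[37] = 7; u[38] = 13; u[39] = 5; u[40] = 3; u[41] = 8; u[42] = 11.
The sequence repeats with period 40.
(3126 - 1) mod 40 = 5, so u[3126] = u[6] = 4.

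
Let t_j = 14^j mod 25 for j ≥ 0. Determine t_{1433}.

Listing terms: t_0 = 1,  t_1 = 14,  t_2 = 21,  t_3 = 19,  t_4 = 16,  t_5 = 24,  t_6 = 11,  t_7 = 4,  t_8 = 6,  t_9 = 9,  t_{10} = 1.
Since t_{10} = t_0 = 1, the sequence is periodic with period 10.
So t_{1433} = t_{0 + ((1433-0) mod 10)} = t_3 = 19.

19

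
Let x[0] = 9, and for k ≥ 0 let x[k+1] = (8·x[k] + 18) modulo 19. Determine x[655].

14

We have x[0] = 9,  x[1] = 14,  x[2] = 16,  x[3] = 13,  x[4] = 8,  x[5] = 6,  x[6] = 9.
Since x[6] = x[0] = 9, the sequence is periodic with period 6.
So x[655] = x[0 + ((655-0) mod 6)] = x[1] = 14.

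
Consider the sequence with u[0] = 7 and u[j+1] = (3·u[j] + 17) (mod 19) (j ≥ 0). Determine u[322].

8

Listing terms: u[0] = 7; u[1] = 0; u[2] = 17; u[3] = 11; u[4] = 12; u[5] = 15; u[6] = 5; u[7] = 13; u[8] = 18; u[9] = 14; u[10] = 2; u[11] = 4; u[12] = 10; u[13] = 9; u[14] = 6; u[15] = 16; u[16] = 8; u[17] = 3; u[18] = 7.
The sequence repeats with period 18.
(322 - 0) mod 18 = 16, so u[322] = u[16] = 8.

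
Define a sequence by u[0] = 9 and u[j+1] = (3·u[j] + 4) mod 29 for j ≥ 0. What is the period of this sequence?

28

u[0] = 9,  u[1] = 2,  u[2] = 10,  u[3] = 5,  u[4] = 19,  u[5] = 3,  u[6] = 13,  u[7] = 14,  u[8] = 17,  u[9] = 26,  u[10] = 24,  u[11] = 18,  u[12] = 0,  u[13] = 4,  u[14] = 16,  u[15] = 23,  u[16] = 15,  u[17] = 20,  u[18] = 6,  u[19] = 22,  u[20] = 12,  u[21] = 11,  u[22] = 8,  u[23] = 28,  u[24] = 1,  u[25] = 7,  u[26] = 25,  u[27] = 21,  u[28] = 9.
Since u[28] = u[0] = 9, the sequence is periodic with period 28.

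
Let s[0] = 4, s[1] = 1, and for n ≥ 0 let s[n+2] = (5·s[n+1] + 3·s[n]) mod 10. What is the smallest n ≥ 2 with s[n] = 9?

We have s[0] = 4; s[1] = 1; s[2] = 7; s[3] = 8; s[4] = 1; s[5] = 9; s[6] = 8; s[7] = 7; s[8] = 9; s[9] = 6; s[10] = 7; s[11] = 3; s[12] = 6; s[13] = 9; s[14] = 3; s[15] = 2; s[16] = 9; s[17] = 1; s[18] = 2; s[19] = 3; s[20] = 1; s[21] = 4; s[22] = 3; s[23] = 7; s[24] = 4; s[25] = 1.
The sequence repeats with period 24.
The value 9 first appears (with n ≥ 2) at s[5].

5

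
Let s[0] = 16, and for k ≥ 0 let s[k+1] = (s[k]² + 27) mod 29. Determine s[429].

s[0] = 16,  s[1] = 22,  s[2] = 18,  s[3] = 3,  s[4] = 7,  s[5] = 18.
Since s[5] = s[2] = 18, the sequence is eventually periodic: after a pre-period of length 2 it cycles with period 3.
For k ≥ 2, s[k] depends only on (k - 2) mod 3. (429 - 2) mod 3 = 1, so s[429] = s[3] = 3.

3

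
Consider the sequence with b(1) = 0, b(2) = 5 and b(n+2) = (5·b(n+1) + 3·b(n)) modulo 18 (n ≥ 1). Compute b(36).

Computing terms: b(1) = 0, b(2) = 5, b(3) = 7, b(4) = 14, b(5) = 1, b(6) = 11, b(7) = 4, b(8) = 17, b(9) = 7, b(10) = 14.
Since (b(9), b(10)) = (b(3), b(4)) = (7, 14) (two consecutive terms determine the rest), the sequence is eventually periodic: after a pre-period of length 2 it cycles with period 6.
For n ≥ 3, b(n) depends only on (n - 3) mod 6. (36 - 3) mod 6 = 3, so b(36) = b(6) = 11.

11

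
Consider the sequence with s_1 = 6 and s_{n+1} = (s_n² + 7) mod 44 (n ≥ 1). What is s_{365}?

We have s_1 = 6; s_2 = 43; s_3 = 8; s_4 = 27; s_5 = 32; s_6 = 19; s_7 = 16; s_8 = 43.
Since s_8 = s_2 = 43, the sequence is eventually periodic: after a pre-period of length 1 it cycles with period 6.
For n ≥ 2, s_n depends only on (n - 2) mod 6. (365 - 2) mod 6 = 3, so s_{365} = s_5 = 32.

32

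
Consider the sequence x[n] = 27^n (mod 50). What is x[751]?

23

x[1] = 27,  x[2] = 29,  x[3] = 33,  x[4] = 41,  x[5] = 7,  x[6] = 39,  x[7] = 3,  x[8] = 31,  x[9] = 37,  x[10] = 49,  x[11] = 23,  x[12] = 21,  x[13] = 17,  x[14] = 9,  x[15] = 43,  x[16] = 11,  x[17] = 47,  x[18] = 19,  x[19] = 13,  x[20] = 1,  x[21] = 27.
Since x[21] = x[1] = 27, the sequence is periodic with period 20.
So x[751] = x[1 + ((751-1) mod 20)] = x[11] = 23.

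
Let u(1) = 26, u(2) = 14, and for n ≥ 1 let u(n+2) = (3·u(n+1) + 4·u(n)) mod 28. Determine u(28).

18

We have u(1) = 26; u(2) = 14; u(3) = 6; u(4) = 18; u(5) = 22; u(6) = 26; u(7) = 26; u(8) = 14.
Since (u(7), u(8)) = (u(1), u(2)) = (26, 14) (two consecutive terms determine the rest), the sequence is periodic with period 6.
So u(28) = u(1 + ((28-1) mod 6)) = u(4) = 18.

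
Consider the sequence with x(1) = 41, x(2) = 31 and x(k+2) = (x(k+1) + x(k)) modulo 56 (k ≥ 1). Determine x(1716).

Listing terms: x(1) = 41, x(2) = 31, x(3) = 16, x(4) = 47, x(5) = 7, x(6) = 54, x(7) = 5, x(8) = 3, x(9) = 8, x(10) = 11, x(11) = 19, x(12) = 30, x(13) = 49, x(14) = 23, x(15) = 16, x(16) = 39, x(17) = 55, x(18) = 38, x(19) = 37, x(20) = 19, x(21) = 0, x(22) = 19, x(23) = 19, x(24) = 38, x(25) = 1, x(26) = 39, x(27) = 40, x(28) = 23, x(29) = 7, x(30) = 30, x(31) = 37, x(32) = 11, x(33) = 48, x(34) = 3, x(35) = 51, x(36) = 54, x(37) = 49, x(38) = 47, x(39) = 40, x(40) = 31, x(41) = 15, x(42) = 46, x(43) = 5, x(44) = 51, x(45) = 0, x(46) = 51, x(47) = 51, x(48) = 46, x(49) = 41, x(50) = 31.
Since (x(49), x(50)) = (x(1), x(2)) = (41, 31) (two consecutive terms determine the rest), the sequence is periodic with period 48.
(1716 - 1) mod 48 = 35, so x(1716) = x(36) = 54.

54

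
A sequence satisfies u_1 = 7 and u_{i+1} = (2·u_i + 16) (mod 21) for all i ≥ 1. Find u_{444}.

Listing terms: u_1 = 7; u_2 = 9; u_3 = 13; u_4 = 0; u_5 = 16; u_6 = 6; u_7 = 7.
Since u_7 = u_1 = 7, the sequence is periodic with period 6.
(444 - 1) mod 6 = 5, so u_{444} = u_6 = 6.

6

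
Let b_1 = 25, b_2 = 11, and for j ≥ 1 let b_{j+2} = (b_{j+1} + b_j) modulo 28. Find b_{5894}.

We have b_1 = 25,  b_2 = 11,  b_3 = 8,  b_4 = 19,  b_5 = 27,  b_6 = 18,  b_7 = 17,  b_8 = 7,  b_9 = 24,  b_{10} = 3,  b_{11} = 27,  b_{12} = 2,  b_{13} = 1,  b_{14} = 3,  b_{15} = 4,  b_{16} = 7,  b_{17} = 11,  b_{18} = 18,  b_{19} = 1,  b_{20} = 19,  b_{21} = 20,  b_{22} = 11,  b_{23} = 3,  b_{24} = 14,  b_{25} = 17,  b_{26} = 3,  b_{27} = 20,  b_{28} = 23,  b_{29} = 15,  b_{30} = 10,  b_{31} = 25,  b_{32} = 7,  b_{33} = 4,  b_{34} = 11,  b_{35} = 15,  b_{36} = 26,  b_{37} = 13,  b_{38} = 11,  b_{39} = 24,  b_{40} = 7,  b_{41} = 3,  b_{42} = 10,  b_{43} = 13,  b_{44} = 23,  b_{45} = 8,  b_{46} = 3,  b_{47} = 11,  b_{48} = 14,  b_{49} = 25,  b_{50} = 11.
The sequence repeats with period 48.
(5894 - 1) mod 48 = 37, so b_{5894} = b_{38} = 11.

11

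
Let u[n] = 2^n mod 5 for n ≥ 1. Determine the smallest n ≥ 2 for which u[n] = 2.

5

Listing terms: u[1] = 2, u[2] = 4, u[3] = 3, u[4] = 1, u[5] = 2.
Since u[5] = u[1] = 2, the sequence is periodic with period 4.
The value 2 next appears (with n ≥ 2) at u[5].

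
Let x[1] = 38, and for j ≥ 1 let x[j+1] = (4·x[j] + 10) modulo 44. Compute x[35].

x[1] = 38, x[2] = 30, x[3] = 42, x[4] = 2, x[5] = 18, x[6] = 38.
Since x[6] = x[1] = 38, the sequence is periodic with period 5.
So x[35] = x[1 + ((35-1) mod 5)] = x[5] = 18.

18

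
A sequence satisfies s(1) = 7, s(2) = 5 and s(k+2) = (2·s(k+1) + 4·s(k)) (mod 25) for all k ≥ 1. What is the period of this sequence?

25

We have s(1) = 7; s(2) = 5; s(3) = 13; s(4) = 21; s(5) = 19; s(6) = 22; s(7) = 20; s(8) = 3; s(9) = 11; s(10) = 9; s(11) = 12; s(12) = 10; s(13) = 18; s(14) = 1; s(15) = 24; s(16) = 2; s(17) = 0; s(18) = 8; s(19) = 16; s(20) = 14; s(21) = 17; s(22) = 15; s(23) = 23; s(24) = 6; s(25) = 4; s(26) = 7; s(27) = 5.
Since (s(26), s(27)) = (s(1), s(2)) = (7, 5) (two consecutive terms determine the rest), the sequence is periodic with period 25.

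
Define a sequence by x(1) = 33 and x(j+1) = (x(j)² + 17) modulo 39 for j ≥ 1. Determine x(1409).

0

We have x(1) = 33, x(2) = 14, x(3) = 18, x(4) = 29, x(5) = 0, x(6) = 17, x(7) = 33.
The sequence repeats with period 6.
(1409 - 1) mod 6 = 4, so x(1409) = x(5) = 0.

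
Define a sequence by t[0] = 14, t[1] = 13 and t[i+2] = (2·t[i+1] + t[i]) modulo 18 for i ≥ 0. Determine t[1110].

2

t[0] = 14,  t[1] = 13,  t[2] = 4,  t[3] = 3,  t[4] = 10,  t[5] = 5,  t[6] = 2,  t[7] = 9,  t[8] = 2,  t[9] = 13,  t[10] = 10,  t[11] = 15,  t[12] = 4,  t[13] = 5,  t[14] = 14,  t[15] = 15,  t[16] = 8,  t[17] = 13,  t[18] = 16,  t[19] = 9,  t[20] = 16,  t[21] = 5,  t[22] = 8,  t[23] = 3,  t[24] = 14,  t[25] = 13.
The sequence repeats with period 24.
(1110 - 0) mod 24 = 6, so t[1110] = t[6] = 2.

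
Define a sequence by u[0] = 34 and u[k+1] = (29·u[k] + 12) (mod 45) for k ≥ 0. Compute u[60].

We have u[0] = 34; u[1] = 8; u[2] = 19; u[3] = 23; u[4] = 4; u[5] = 38; u[6] = 34.
Since u[6] = u[0] = 34, the sequence is periodic with period 6.
(60 - 0) mod 6 = 0, so u[60] = u[0] = 34.

34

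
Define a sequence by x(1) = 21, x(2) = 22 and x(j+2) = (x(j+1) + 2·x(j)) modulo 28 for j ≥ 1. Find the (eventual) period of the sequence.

6

Computing terms: x(1) = 21, x(2) = 22, x(3) = 8, x(4) = 24, x(5) = 12, x(6) = 4, x(7) = 0, x(8) = 8, x(9) = 8, x(10) = 24.
Since (x(9), x(10)) = (x(3), x(4)) = (8, 24) (two consecutive terms determine the rest), the sequence is eventually periodic: after a pre-period of length 2 it cycles with period 6.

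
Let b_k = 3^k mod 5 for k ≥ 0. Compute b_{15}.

Computing terms: b_0 = 1; b_1 = 3; b_2 = 4; b_3 = 2; b_4 = 1.
Since b_4 = b_0 = 1, the sequence is periodic with period 4.
(15 - 0) mod 4 = 3, so b_{15} = b_3 = 2.

2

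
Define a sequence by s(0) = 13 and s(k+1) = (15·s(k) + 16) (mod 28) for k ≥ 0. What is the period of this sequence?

Computing terms: s(0) = 13; s(1) = 15; s(2) = 17; s(3) = 19; s(4) = 21; s(5) = 23; s(6) = 25; s(7) = 27; s(8) = 1; s(9) = 3; s(10) = 5; s(11) = 7; s(12) = 9; s(13) = 11; s(14) = 13.
Since s(14) = s(0) = 13, the sequence is periodic with period 14.

14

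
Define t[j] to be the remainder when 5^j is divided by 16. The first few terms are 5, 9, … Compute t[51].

13

Listing terms: t[1] = 5,  t[2] = 9,  t[3] = 13,  t[4] = 1,  t[5] = 5.
Since t[5] = t[1] = 5, the sequence is periodic with period 4.
So t[51] = t[1 + ((51-1) mod 4)] = t[3] = 13.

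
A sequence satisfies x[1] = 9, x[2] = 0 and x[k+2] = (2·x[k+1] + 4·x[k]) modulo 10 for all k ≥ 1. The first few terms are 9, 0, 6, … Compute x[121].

4

Computing terms: x[1] = 9,  x[2] = 0,  x[3] = 6,  x[4] = 2,  x[5] = 8,  x[6] = 4,  x[7] = 0,  x[8] = 6.
Since (x[7], x[8]) = (x[2], x[3]) = (0, 6) (two consecutive terms determine the rest), the sequence is eventually periodic: after a pre-period of length 1 it cycles with period 5.
For k ≥ 2, x[k] depends only on (k - 2) mod 5. (121 - 2) mod 5 = 4, so x[121] = x[6] = 4.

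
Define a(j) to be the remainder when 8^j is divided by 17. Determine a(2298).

13

a(0) = 1,  a(1) = 8,  a(2) = 13,  a(3) = 2,  a(4) = 16,  a(5) = 9,  a(6) = 4,  a(7) = 15,  a(8) = 1.
Since a(8) = a(0) = 1, the sequence is periodic with period 8.
(2298 - 0) mod 8 = 2, so a(2298) = a(2) = 13.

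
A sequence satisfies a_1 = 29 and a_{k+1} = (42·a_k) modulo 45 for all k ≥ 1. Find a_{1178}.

We have a_1 = 29,  a_2 = 3,  a_3 = 36,  a_4 = 27,  a_5 = 9,  a_6 = 18,  a_7 = 36.
Since a_7 = a_3 = 36, the sequence is eventually periodic: after a pre-period of length 2 it cycles with period 4.
For k ≥ 3, a_k depends only on (k - 3) mod 4. (1178 - 3) mod 4 = 3, so a_{1178} = a_6 = 18.

18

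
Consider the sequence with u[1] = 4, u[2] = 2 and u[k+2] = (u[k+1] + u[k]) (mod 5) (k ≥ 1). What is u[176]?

Listing terms: u[1] = 4, u[2] = 2, u[3] = 1, u[4] = 3, u[5] = 4, u[6] = 2.
The sequence repeats with period 4.
(176 - 1) mod 4 = 3, so u[176] = u[4] = 3.

3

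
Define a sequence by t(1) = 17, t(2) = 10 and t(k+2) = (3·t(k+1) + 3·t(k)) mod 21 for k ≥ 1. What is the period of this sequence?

42

t(1) = 17,  t(2) = 10,  t(3) = 18,  t(4) = 0,  t(5) = 12,  t(6) = 15,  t(7) = 18,  t(8) = 15,  t(9) = 15,  t(10) = 6,  t(11) = 0,  t(12) = 18,  t(13) = 12,  t(14) = 6,  t(15) = 12,  t(16) = 12,  t(17) = 9,  t(18) = 0,  t(19) = 6,  t(20) = 18,  t(21) = 9,  t(22) = 18,  t(23) = 18,  t(24) = 3,  t(25) = 0,  t(26) = 9,  t(27) = 6,  t(28) = 3,  t(29) = 6,  t(30) = 6,  t(31) = 15,  t(32) = 0,  t(33) = 3,  t(34) = 9,  t(35) = 15,  t(36) = 9,  t(37) = 9,  t(38) = 12,  t(39) = 0,  t(40) = 15,  t(41) = 3,  t(42) = 12,  t(43) = 3,  t(44) = 3,  t(45) = 18,  t(46) = 0.
Since (t(45), t(46)) = (t(3), t(4)) = (18, 0) (two consecutive terms determine the rest), the sequence is eventually periodic: after a pre-period of length 2 it cycles with period 42.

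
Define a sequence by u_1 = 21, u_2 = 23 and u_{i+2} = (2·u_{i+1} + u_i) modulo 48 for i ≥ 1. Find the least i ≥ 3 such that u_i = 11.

7

Computing terms: u_1 = 21, u_2 = 23, u_3 = 19, u_4 = 13, u_5 = 45, u_6 = 7, u_7 = 11, u_8 = 29, u_9 = 21, u_{10} = 23.
Since (u_9, u_{10}) = (u_1, u_2) = (21, 23) (two consecutive terms determine the rest), the sequence is periodic with period 8.
The value 11 first appears (with i ≥ 3) at u_7.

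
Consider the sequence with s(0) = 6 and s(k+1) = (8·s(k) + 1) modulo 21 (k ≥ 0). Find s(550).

3

Computing terms: s(0) = 6; s(1) = 7; s(2) = 15; s(3) = 16; s(4) = 3; s(5) = 4; s(6) = 12; s(7) = 13; s(8) = 0; s(9) = 1; s(10) = 9; s(11) = 10; s(12) = 18; s(13) = 19; s(14) = 6.
The sequence repeats with period 14.
So s(550) = s(0 + ((550-0) mod 14)) = s(4) = 3.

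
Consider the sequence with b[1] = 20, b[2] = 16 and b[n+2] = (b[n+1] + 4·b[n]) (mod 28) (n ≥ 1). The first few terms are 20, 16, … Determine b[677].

12

We have b[1] = 20,  b[2] = 16,  b[3] = 12,  b[4] = 20,  b[5] = 12,  b[6] = 8,  b[7] = 0,  b[8] = 4,  b[9] = 4,  b[10] = 20,  b[11] = 8,  b[12] = 4,  b[13] = 8,  b[14] = 24,  b[15] = 0,  b[16] = 12,  b[17] = 12,  b[18] = 4,  b[19] = 24,  b[20] = 12,  b[21] = 24,  b[22] = 16,  b[23] = 0,  b[24] = 8,  b[25] = 8,  b[26] = 12,  b[27] = 16,  b[28] = 8,  b[29] = 16,  b[30] = 20,  b[31] = 0,  b[32] = 24,  b[33] = 24,  b[34] = 8,  b[35] = 20,  b[36] = 24,  b[37] = 20,  b[38] = 4,  b[39] = 0,  b[40] = 16,  b[41] = 16,  b[42] = 24,  b[43] = 4,  b[44] = 16,  b[45] = 4,  b[46] = 12,  b[47] = 0,  b[48] = 20,  b[49] = 20,  b[50] = 16.
The sequence repeats with period 48.
(677 - 1) mod 48 = 4, so b[677] = b[5] = 12.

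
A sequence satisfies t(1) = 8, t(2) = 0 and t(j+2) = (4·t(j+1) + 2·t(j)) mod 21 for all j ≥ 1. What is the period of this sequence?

We have t(1) = 8,  t(2) = 0,  t(3) = 16,  t(4) = 1,  t(5) = 15,  t(6) = 20,  t(7) = 5,  t(8) = 18,  t(9) = 19,  t(10) = 7,  t(11) = 3,  t(12) = 5,  t(13) = 5,  t(14) = 9,  t(15) = 4,  t(16) = 13,  t(17) = 18,  t(18) = 14,  t(19) = 8,  t(20) = 18,  t(21) = 4,  t(22) = 10,  t(23) = 6,  t(24) = 2,  t(25) = 20,  t(26) = 0,  t(27) = 19,  t(28) = 13,  t(29) = 6,  t(30) = 8,  t(31) = 2,  t(32) = 3,  t(33) = 16,  t(34) = 7,  t(35) = 18,  t(36) = 2,  t(37) = 2,  t(38) = 12,  t(39) = 10,  t(40) = 1,  t(41) = 3,  t(42) = 14,  t(43) = 20,  t(44) = 3,  t(45) = 10,  t(46) = 4,  t(47) = 15,  t(48) = 5,  t(49) = 8,  t(50) = 0.
Since (t(49), t(50)) = (t(1), t(2)) = (8, 0) (two consecutive terms determine the rest), the sequence is periodic with period 48.

48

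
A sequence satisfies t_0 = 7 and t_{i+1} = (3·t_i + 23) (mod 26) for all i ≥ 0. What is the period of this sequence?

Listing terms: t_0 = 7,  t_1 = 18,  t_2 = 25,  t_3 = 20,  t_4 = 5,  t_5 = 12,  t_6 = 7.
Since t_6 = t_0 = 7, the sequence is periodic with period 6.

6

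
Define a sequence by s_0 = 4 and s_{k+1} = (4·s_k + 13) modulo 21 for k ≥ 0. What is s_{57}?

4

We have s_0 = 4; s_1 = 8; s_2 = 3; s_3 = 4.
The sequence repeats with period 3.
So s_{57} = s_{0 + ((57-0) mod 3)} = s_0 = 4.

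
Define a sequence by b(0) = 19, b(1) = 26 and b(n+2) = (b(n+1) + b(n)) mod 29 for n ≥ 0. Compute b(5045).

13

Computing terms: b(0) = 19,  b(1) = 26,  b(2) = 16,  b(3) = 13,  b(4) = 0,  b(5) = 13,  b(6) = 13,  b(7) = 26,  b(8) = 10,  b(9) = 7,  b(10) = 17,  b(11) = 24,  b(12) = 12,  b(13) = 7,  b(14) = 19,  b(15) = 26.
Since (b(14), b(15)) = (b(0), b(1)) = (19, 26) (two consecutive terms determine the rest), the sequence is periodic with period 14.
(5045 - 0) mod 14 = 5, so b(5045) = b(5) = 13.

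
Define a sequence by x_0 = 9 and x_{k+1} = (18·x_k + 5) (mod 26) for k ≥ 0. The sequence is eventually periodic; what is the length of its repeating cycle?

4

x_0 = 9, x_1 = 11, x_2 = 21, x_3 = 19, x_4 = 9.
The sequence repeats with period 4.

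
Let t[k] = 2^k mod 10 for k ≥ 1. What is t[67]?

We have t[1] = 2, t[2] = 4, t[3] = 8, t[4] = 6, t[5] = 2.
The sequence repeats with period 4.
So t[67] = t[1 + ((67-1) mod 4)] = t[3] = 8.

8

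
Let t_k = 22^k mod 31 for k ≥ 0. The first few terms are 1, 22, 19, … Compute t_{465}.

30

Listing terms: t_0 = 1; t_1 = 22; t_2 = 19; t_3 = 15; t_4 = 20; t_5 = 6; t_6 = 8; t_7 = 21; t_8 = 28; t_9 = 27; t_{10} = 5; t_{11} = 17; t_{12} = 2; t_{13} = 13; t_{14} = 7; t_{15} = 30; t_{16} = 9; t_{17} = 12; t_{18} = 16; t_{19} = 11; t_{20} = 25; t_{21} = 23; t_{22} = 10; t_{23} = 3; t_{24} = 4; t_{25} = 26; t_{26} = 14; t_{27} = 29; t_{28} = 18; t_{29} = 24; t_{30} = 1.
The sequence repeats with period 30.
So t_{465} = t_{0 + ((465-0) mod 30)} = t_{15} = 30.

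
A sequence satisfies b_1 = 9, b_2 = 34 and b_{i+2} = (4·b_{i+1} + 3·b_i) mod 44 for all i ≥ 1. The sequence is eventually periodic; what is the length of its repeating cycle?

Listing terms: b_1 = 9; b_2 = 34; b_3 = 31; b_4 = 6; b_5 = 29; b_6 = 2; b_7 = 7; b_8 = 34; b_9 = 25; b_{10} = 26; b_{11} = 3; b_{12} = 2; b_{13} = 17; b_{14} = 30; b_{15} = 39; b_{16} = 26; b_{17} = 1; b_{18} = 38; b_{19} = 23; b_{20} = 30; b_{21} = 13; b_{22} = 10; b_{23} = 35; b_{24} = 38; b_{25} = 37; b_{26} = 42; b_{27} = 15; b_{28} = 10; b_{29} = 41; b_{30} = 18; b_{31} = 19; b_{32} = 42; b_{33} = 5; b_{34} = 14; b_{35} = 27; b_{36} = 18; b_{37} = 21; b_{38} = 6; b_{39} = 43; b_{40} = 14; b_{41} = 9; b_{42} = 34.
Since (b_{41}, b_{42}) = (b_1, b_2) = (9, 34) (two consecutive terms determine the rest), the sequence is periodic with period 40.

40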